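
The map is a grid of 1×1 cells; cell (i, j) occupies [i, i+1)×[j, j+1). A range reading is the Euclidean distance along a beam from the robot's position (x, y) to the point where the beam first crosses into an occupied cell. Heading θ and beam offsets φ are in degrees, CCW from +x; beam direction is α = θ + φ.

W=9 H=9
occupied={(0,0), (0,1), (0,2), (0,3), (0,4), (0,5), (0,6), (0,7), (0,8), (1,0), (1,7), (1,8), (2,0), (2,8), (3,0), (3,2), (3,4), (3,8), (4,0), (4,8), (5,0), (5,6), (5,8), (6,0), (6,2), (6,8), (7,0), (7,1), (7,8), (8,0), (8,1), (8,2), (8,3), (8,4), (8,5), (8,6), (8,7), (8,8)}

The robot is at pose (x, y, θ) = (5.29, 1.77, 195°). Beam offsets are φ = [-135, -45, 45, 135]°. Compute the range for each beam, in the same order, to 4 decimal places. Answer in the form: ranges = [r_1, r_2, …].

beam 1: φ=-135°, α=60°
  cosα=0.5000 sinα=0.8660 | (5,1) | tMaxX 1.4200 tMaxY 0.2656 | tΔX 2.0000 tΔY 1.1547
    t=0.2656 [y] (5,2)
    t=1.4200 [x] (6,2) — stop
  → r_1 = 1.4200
beam 2: φ=-45°, α=150°
  cosα=-0.8660 sinα=0.5000 | (5,1) | tMaxX 0.3349 tMaxY 0.4600 | tΔX 1.1547 tΔY 2.0000
    t=0.3349 [x] (4,1)
    t=0.4600 [y] (4,2)
    t=1.4896 [x] (3,2) — stop
  → r_2 = 1.4896
beam 3: φ=45°, α=240°
  cosα=-0.5000 sinα=-0.8660 | (5,1) | tMaxX 0.5800 tMaxY 0.8891 | tΔX 2.0000 tΔY 1.1547
    t=0.5800 [x] (4,1)
    t=0.8891 [y] (4,0) — stop
  → r_3 = 0.8891
beam 4: φ=135°, α=330°
  cosα=0.8660 sinα=-0.5000 | (5,1) | tMaxX 0.8198 tMaxY 1.5400 | tΔX 1.1547 tΔY 2.0000
    t=0.8198 [x] (6,1)
    t=1.5400 [y] (6,0) — stop
  → r_4 = 1.5400

ranges = [1.4200, 1.4896, 0.8891, 1.5400]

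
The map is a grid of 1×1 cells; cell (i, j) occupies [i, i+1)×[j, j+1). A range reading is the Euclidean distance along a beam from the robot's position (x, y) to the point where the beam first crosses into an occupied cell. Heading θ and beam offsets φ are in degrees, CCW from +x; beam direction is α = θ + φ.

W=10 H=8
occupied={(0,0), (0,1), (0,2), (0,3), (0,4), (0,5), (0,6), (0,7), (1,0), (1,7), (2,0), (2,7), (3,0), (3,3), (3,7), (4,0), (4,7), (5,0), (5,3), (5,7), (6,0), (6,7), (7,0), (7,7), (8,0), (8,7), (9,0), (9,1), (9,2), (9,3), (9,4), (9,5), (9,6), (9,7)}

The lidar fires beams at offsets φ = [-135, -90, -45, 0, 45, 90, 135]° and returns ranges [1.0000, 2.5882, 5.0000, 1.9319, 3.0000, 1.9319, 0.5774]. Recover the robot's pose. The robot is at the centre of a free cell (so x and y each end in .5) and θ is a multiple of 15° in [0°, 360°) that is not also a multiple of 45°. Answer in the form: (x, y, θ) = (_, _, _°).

The pose lattice has 46·16 = 736 candidates. Test each by forward raycasting.
  (8.5, 3.5, 300°): beam 1 = 7.7646 ≠ 1.0000 ✗
  (4.5, 5.5, 285°): beam 1 = 3.0000 ≠ 1.0000 ✗
  (6.5, 4.5, 285°): beam 1 = 5.0000 ≠ 1.0000 ✗
  (5.5, 5.5, 285°): beam 1 = 3.0000 ≠ 1.0000 ✗
  …
  (6.5, 1.5, 105°): r_1=1.0000, r_2=2.5882, r_3=5.0000, r_4=1.9319, r_5=3.0000, r_6=1.9319, r_7=0.5774 — all match ✓
No second candidate reproduces the full scan.

(x, y, θ) = (6.5, 1.5, 105°)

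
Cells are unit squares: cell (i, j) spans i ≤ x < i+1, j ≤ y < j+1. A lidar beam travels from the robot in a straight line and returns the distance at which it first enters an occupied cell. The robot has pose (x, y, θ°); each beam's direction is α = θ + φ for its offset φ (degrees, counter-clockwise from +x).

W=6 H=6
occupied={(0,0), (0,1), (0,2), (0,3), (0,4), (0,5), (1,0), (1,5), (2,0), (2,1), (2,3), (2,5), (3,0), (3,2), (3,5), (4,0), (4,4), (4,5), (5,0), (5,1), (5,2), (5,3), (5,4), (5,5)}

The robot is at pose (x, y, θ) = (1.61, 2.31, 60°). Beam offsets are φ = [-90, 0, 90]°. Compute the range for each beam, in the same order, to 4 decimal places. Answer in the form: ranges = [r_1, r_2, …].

ranges = [0.6200, 0.7967, 0.7044]

beam 1: φ=-90°, α=330°
  cosα=0.8660 sinα=-0.5000 | (1,2) | tMaxX 0.4503 tMaxY 0.6200 | tΔX 1.1547 tΔY 2.0000
    t=0.4503 [x] (2,2)
    t=0.6200 [y] (2,1) — stop
  → r_1 = 0.6200
beam 2: φ=0°, α=60°
  cosα=0.5000 sinα=0.8660 | (1,2) | tMaxX 0.7800 tMaxY 0.7967 | tΔX 2.0000 tΔY 1.1547
    t=0.7800 [x] (2,2)
    t=0.7967 [y] (2,3) — stop
  → r_2 = 0.7967
beam 3: φ=90°, α=150°
  cosα=-0.8660 sinα=0.5000 | (1,2) | tMaxX 0.7044 tMaxY 1.3800 | tΔX 1.1547 tΔY 2.0000
    t=0.7044 [x] (0,2) — stop
  → r_3 = 0.7044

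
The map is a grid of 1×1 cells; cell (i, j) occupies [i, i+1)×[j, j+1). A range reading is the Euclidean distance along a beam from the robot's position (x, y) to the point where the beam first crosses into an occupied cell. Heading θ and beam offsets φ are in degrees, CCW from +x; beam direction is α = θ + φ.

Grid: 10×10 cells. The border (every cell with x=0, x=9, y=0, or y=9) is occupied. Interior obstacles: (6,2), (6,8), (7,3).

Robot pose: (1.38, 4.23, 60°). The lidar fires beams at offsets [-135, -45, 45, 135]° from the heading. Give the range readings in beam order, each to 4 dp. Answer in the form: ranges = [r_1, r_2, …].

ranges = [3.3439, 7.8888, 1.4682, 0.3934]

beam 1: φ=-135°, α=285°
  direction (0.2588, -0.9659); cell (1,4); t to first gridline: x 2.3955, y 0.2381 (then +3.8637 / +1.0353)
    (1,3) via y @ 0.2381
    (1,2) via y @ 1.2734
    (1,1) via y @ 2.3087
    (2,1) via x @ 2.3955
    (2,0) via y @ 3.3439  # hit
  → r_1 = 3.3439
beam 2: φ=-45°, α=15°
  direction (0.9659, 0.2588); cell (1,4); t to first gridline: x 0.6419, y 2.9751 (then +1.0353 / +3.8637)
    (2,4) via x @ 0.6419
    (3,4) via x @ 1.6771
    (4,4) via x @ 2.7124
    (4,5) via y @ 2.9751
    (5,5) via x @ 3.7477
    (6,5) via x @ 4.7830
    (7,5) via x @ 5.8183
    (7,6) via y @ 6.8388
    (8,6) via x @ 6.8535
    (9,6) via x @ 7.8888  # hit
  → r_2 = 7.8888
beam 3: φ=45°, α=105°
  direction (-0.2588, 0.9659); cell (1,4); t to first gridline: x 1.4682, y 0.7972 (then +3.8637 / +1.0353)
    (1,5) via y @ 0.7972
    (0,5) via x @ 1.4682  # hit
  → r_3 = 1.4682
beam 4: φ=135°, α=195°
  direction (-0.9659, -0.2588); cell (1,4); t to first gridline: x 0.3934, y 0.8887 (then +1.0353 / +3.8637)
    (0,4) via x @ 0.3934  # hit
  → r_4 = 0.3934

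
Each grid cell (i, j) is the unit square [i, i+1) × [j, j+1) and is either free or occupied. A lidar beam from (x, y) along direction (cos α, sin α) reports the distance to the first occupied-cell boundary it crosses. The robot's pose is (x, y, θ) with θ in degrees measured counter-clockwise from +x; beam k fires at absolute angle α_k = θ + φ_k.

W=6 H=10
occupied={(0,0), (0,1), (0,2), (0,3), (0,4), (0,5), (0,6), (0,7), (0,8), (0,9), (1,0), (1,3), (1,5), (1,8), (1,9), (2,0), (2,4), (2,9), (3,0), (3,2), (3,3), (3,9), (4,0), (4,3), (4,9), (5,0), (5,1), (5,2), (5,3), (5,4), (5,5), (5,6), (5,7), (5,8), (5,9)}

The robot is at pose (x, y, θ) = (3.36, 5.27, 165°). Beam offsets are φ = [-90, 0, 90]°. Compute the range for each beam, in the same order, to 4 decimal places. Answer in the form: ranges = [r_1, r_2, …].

ranges = [3.8616, 1.4080, 1.3148]

beam 1: φ=-90°, α=75°
  d=(0.2588,0.9659)  start (3,5)  tX=2.4728 tY=0.7558  stride 1/|dx|=3.8637 1/|dy|=1.0353
    cross y-line → (3,6), t=0.7558
    cross y-line → (3,7), t=1.7910
    cross x-line → (4,7), t=2.4728
    cross y-line → (4,8), t=2.8263
    cross y-line → (4,9), t=3.8616 (wall)
  → r_1 = 3.8616
beam 2: φ=0°, α=165°
  d=(-0.9659,0.2588)  start (3,5)  tX=0.3727 tY=2.8205  stride 1/|dx|=1.0353 1/|dy|=3.8637
    cross x-line → (2,5), t=0.3727
    cross x-line → (1,5), t=1.4080 (wall)
  → r_2 = 1.4080
beam 3: φ=90°, α=255°
  d=(-0.2588,-0.9659)  start (3,5)  tX=1.3909 tY=0.2795  stride 1/|dx|=3.8637 1/|dy|=1.0353
    cross y-line → (3,4), t=0.2795
    cross y-line → (3,3), t=1.3148 (wall)
  → r_3 = 1.3148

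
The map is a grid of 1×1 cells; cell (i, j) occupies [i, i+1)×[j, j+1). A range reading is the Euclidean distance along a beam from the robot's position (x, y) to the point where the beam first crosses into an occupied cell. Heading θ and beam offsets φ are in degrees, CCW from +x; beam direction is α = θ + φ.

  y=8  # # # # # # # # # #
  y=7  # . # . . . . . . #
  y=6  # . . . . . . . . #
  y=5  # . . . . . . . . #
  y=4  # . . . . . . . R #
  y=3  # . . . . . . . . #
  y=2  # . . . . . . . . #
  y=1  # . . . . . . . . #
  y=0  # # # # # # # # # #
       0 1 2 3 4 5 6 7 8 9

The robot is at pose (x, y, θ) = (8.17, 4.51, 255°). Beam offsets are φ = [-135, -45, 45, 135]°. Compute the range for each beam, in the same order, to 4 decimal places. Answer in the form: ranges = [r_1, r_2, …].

beam 1: φ=-135°, α=120°
  direction (-0.5000, 0.8660); cell (8,4); t to first gridline: x 0.3400, y 0.5658 (then +2.0000 / +1.1547)
    (7,4) via x @ 0.3400
    (7,5) via y @ 0.5658
    (7,6) via y @ 1.7205
    (6,6) via x @ 2.3400
    (6,7) via y @ 2.8752
    (6,8) via y @ 4.0299  # hit
  → r_1 = 4.0299
beam 2: φ=-45°, α=210°
  direction (-0.8660, -0.5000); cell (8,4); t to first gridline: x 0.1963, y 1.0200 (then +1.1547 / +2.0000)
    (7,4) via x @ 0.1963
    (7,3) via y @ 1.0200
    (6,3) via x @ 1.3510
    (5,3) via x @ 2.5057
    (5,2) via y @ 3.0200
    (4,2) via x @ 3.6604
    (3,2) via x @ 4.8151
    (3,1) via y @ 5.0200
    (2,1) via x @ 5.9698
    (2,0) via y @ 7.0200  # hit
  → r_2 = 7.0200
beam 3: φ=45°, α=300°
  direction (0.5000, -0.8660); cell (8,4); t to first gridline: x 1.6600, y 0.5889 (then +2.0000 / +1.1547)
    (8,3) via y @ 0.5889
    (9,3) via x @ 1.6600  # hit
  → r_3 = 1.6600
beam 4: φ=135°, α=30°
  direction (0.8660, 0.5000); cell (8,4); t to first gridline: x 0.9584, y 0.9800 (then +1.1547 / +2.0000)
    (9,4) via x @ 0.9584  # hit
  → r_4 = 0.9584

ranges = [4.0299, 7.0200, 1.6600, 0.9584]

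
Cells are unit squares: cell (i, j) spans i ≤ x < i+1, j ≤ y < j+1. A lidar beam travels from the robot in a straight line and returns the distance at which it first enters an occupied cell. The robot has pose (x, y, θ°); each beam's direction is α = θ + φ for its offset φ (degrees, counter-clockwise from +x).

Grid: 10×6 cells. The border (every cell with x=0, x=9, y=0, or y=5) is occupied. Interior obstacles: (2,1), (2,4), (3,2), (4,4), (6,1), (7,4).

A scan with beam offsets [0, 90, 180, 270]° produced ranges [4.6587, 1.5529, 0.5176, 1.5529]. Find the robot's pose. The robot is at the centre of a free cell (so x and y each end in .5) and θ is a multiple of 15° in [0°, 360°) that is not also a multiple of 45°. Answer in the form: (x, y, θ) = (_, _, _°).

(x, y, θ) = (4.5, 2.5, 15°)

The pose lattice has 26·16 = 416 candidates. Test each by forward raycasting.
  (4.5, 2.5, 300°): beam 1 = 1.7321 ≠ 4.6587 ✗
  (6.5, 2.5, 120°): beam 1 = 2.8868 ≠ 4.6587 ✗
  (4.5, 1.5, 30°): beam 1 = 5.1962 ≠ 4.6587 ✗
  (7.5, 3.5, 150°): beam 1 = 2.8868 ≠ 4.6587 ✗
  …
  (4.5, 2.5, 15°): r_1=4.6587, r_2=1.5529, r_3=0.5176, r_4=1.5529 — all match ✓
No second candidate reproduces the full scan.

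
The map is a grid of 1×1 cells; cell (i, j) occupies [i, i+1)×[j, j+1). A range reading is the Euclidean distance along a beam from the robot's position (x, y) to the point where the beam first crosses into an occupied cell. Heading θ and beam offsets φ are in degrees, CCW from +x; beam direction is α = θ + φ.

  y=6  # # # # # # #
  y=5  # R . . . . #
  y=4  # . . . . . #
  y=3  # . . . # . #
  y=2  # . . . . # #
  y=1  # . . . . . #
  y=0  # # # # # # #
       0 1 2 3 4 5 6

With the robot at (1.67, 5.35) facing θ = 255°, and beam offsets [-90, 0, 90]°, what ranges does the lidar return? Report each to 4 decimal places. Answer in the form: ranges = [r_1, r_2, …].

ranges = [0.6936, 2.5887, 4.4827]

beam 1: φ=-90°, α=165°
  direction (-0.9659, 0.2588); cell (1,5); t to first gridline: x 0.6936, y 2.5114 (then +1.0353 / +3.8637)
    (0,5) via x @ 0.6936  # hit
  → r_1 = 0.6936
beam 2: φ=0°, α=255°
  direction (-0.2588, -0.9659); cell (1,5); t to first gridline: x 2.5887, y 0.3623 (then +3.8637 / +1.0353)
    (1,4) via y @ 0.3623
    (1,3) via y @ 1.3976
    (1,2) via y @ 2.4329
    (0,2) via x @ 2.5887  # hit
  → r_2 = 2.5887
beam 3: φ=90°, α=345°
  direction (0.9659, -0.2588); cell (1,5); t to first gridline: x 0.3416, y 1.3523 (then +1.0353 / +3.8637)
    (2,5) via x @ 0.3416
    (2,4) via y @ 1.3523
    (3,4) via x @ 1.3769
    (4,4) via x @ 2.4122
    (5,4) via x @ 3.4475
    (6,4) via x @ 4.4827  # hit
  → r_3 = 4.4827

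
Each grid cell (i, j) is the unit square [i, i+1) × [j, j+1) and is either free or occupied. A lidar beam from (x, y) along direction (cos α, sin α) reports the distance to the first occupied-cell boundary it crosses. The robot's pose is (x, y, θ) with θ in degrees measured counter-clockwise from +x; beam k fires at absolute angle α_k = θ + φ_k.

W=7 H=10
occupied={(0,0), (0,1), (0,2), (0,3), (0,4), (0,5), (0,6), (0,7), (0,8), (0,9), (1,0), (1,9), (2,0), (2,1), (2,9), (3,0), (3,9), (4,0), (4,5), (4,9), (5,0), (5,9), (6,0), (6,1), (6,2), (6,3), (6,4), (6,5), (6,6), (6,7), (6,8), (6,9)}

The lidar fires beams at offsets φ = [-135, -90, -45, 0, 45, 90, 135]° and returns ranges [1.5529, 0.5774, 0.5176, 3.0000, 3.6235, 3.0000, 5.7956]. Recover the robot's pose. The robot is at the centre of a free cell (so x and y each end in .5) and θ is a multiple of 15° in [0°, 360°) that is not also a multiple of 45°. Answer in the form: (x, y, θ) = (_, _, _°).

Candidates: 38 free-cell centres × 16 headings = 608 poses. Raycast each; keep the one whose scan matches to 4 dp.
  (1.5, 2.5, 240°): beam 1 = 1.9319 ≠ 1.5529 ✗
  (5.5, 8.5, 240°): beam 1 = 0.5176 ≠ 1.5529 ✗
  (5.5, 5.5, 330°): beam 1 = 0.5176 ≠ 1.5529 ✗
  …
  (2.5, 2.5, 330°): r_1=1.5529, r_2=0.5774, r_3=0.5176, r_4=3.0000, r_5=3.6235, r_6=3.0000, r_7=5.7956 — all match ✓
Only this pose fits every beam.

(x, y, θ) = (2.5, 2.5, 330°)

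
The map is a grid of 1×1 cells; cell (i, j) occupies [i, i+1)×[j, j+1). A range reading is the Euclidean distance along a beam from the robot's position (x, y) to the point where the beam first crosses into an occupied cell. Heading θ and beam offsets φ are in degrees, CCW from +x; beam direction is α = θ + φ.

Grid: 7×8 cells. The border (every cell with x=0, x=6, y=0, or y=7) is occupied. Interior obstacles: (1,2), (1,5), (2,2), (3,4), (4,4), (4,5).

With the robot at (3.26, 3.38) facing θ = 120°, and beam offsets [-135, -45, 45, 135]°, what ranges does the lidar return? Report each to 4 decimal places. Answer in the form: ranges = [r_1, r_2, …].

ranges = [2.8367, 0.6419, 2.3397, 1.0046]

beam 1: φ=-135°, α=345°
  d=(0.9659,-0.2588)  start (3,3)  tX=0.7661 tY=1.4682  stride 1/|dx|=1.0353 1/|dy|=3.8637
    cross x-line → (4,3), t=0.7661
    cross y-line → (4,2), t=1.4682
    cross x-line → (5,2), t=1.8014
    cross x-line → (6,2), t=2.8367 (wall)
  → r_1 = 2.8367
beam 2: φ=-45°, α=75°
  d=(0.2588,0.9659)  start (3,3)  tX=2.8591 tY=0.6419  stride 1/|dx|=3.8637 1/|dy|=1.0353
    cross y-line → (3,4), t=0.6419 (wall)
  → r_2 = 0.6419
beam 3: φ=45°, α=165°
  d=(-0.9659,0.2588)  start (3,3)  tX=0.2692 tY=2.3955  stride 1/|dx|=1.0353 1/|dy|=3.8637
    cross x-line → (2,3), t=0.2692
    cross x-line → (1,3), t=1.3044
    cross x-line → (0,3), t=2.3397 (wall)
  → r_3 = 2.3397
beam 4: φ=135°, α=255°
  d=(-0.2588,-0.9659)  start (3,3)  tX=1.0046 tY=0.3934  stride 1/|dx|=3.8637 1/|dy|=1.0353
    cross y-line → (3,2), t=0.3934
    cross x-line → (2,2), t=1.0046 (wall)
  → r_4 = 1.0046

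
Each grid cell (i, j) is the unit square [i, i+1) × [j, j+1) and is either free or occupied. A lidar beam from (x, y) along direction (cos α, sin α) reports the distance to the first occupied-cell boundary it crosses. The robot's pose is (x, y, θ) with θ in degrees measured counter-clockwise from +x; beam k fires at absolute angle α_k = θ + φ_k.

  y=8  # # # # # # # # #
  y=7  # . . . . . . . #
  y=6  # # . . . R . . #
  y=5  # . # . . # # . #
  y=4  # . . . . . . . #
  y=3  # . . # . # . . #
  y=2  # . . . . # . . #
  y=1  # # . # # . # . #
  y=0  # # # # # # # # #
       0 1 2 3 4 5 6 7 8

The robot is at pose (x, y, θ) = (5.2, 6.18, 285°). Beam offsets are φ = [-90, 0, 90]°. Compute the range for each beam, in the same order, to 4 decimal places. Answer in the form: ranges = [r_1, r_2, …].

ranges = [2.2776, 0.1863, 2.8988]

beam 1: φ=-90°, α=195°
  cosα=-0.9659 sinα=-0.2588 | (5,6) | tMaxX 0.2071 tMaxY 0.6955 | tΔX 1.0353 tΔY 3.8637
    t=0.2071 [x] (4,6)
    t=0.6955 [y] (4,5)
    t=1.2423 [x] (3,5)
    t=2.2776 [x] (2,5) — stop
  → r_1 = 2.2776
beam 2: φ=0°, α=285°
  cosα=0.2588 sinα=-0.9659 | (5,6) | tMaxX 3.0910 tMaxY 0.1863 | tΔX 3.8637 tΔY 1.0353
    t=0.1863 [y] (5,5) — stop
  → r_2 = 0.1863
beam 3: φ=90°, α=15°
  cosα=0.9659 sinα=0.2588 | (5,6) | tMaxX 0.8282 tMaxY 3.1682 | tΔX 1.0353 tΔY 3.8637
    t=0.8282 [x] (6,6)
    t=1.8635 [x] (7,6)
    t=2.8988 [x] (8,6) — stop
  → r_3 = 2.8988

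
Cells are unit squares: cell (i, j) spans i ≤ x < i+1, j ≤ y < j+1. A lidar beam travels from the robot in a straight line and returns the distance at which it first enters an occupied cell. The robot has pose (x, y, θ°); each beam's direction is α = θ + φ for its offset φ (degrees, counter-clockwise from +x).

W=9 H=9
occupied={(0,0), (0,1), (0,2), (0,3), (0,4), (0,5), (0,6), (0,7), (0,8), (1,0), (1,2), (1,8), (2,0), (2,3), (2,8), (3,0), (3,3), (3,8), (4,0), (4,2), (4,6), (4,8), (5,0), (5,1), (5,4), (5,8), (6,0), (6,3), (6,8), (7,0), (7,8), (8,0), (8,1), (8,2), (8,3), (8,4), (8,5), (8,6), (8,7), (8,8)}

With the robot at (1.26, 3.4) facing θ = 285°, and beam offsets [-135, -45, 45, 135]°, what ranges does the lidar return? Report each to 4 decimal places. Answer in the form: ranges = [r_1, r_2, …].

beam 1: φ=-135°, α=150°
  dir = (cos 150°, sin 150°) = (-0.8660, 0.5000); from cell (1,3)
  next x-line at t=0.3002, next y-line at t=1.2000; Δt_x=1.1547, Δt_y=2.0000
    x: enter (0,3) at t=0.3002 ← occupied
  → r_1 = 0.3002
beam 2: φ=-45°, α=240°
  dir = (cos 240°, sin 240°) = (-0.5000, -0.8660); from cell (1,3)
  next x-line at t=0.5200, next y-line at t=0.4619; Δt_x=2.0000, Δt_y=1.1547
    y: enter (1,2) at t=0.4619 ← occupied
  → r_2 = 0.4619
beam 3: φ=45°, α=330°
  dir = (cos 330°, sin 330°) = (0.8660, -0.5000); from cell (1,3)
  next x-line at t=0.8545, next y-line at t=0.8000; Δt_x=1.1547, Δt_y=2.0000
    y: enter (1,2) at t=0.8000 ← occupied
  → r_3 = 0.8000
beam 4: φ=135°, α=60°
  dir = (cos 60°, sin 60°) = (0.5000, 0.8660); from cell (1,3)
  next x-line at t=1.4800, next y-line at t=0.6928; Δt_x=2.0000, Δt_y=1.1547
    y: enter (1,4) at t=0.6928
    x: enter (2,4) at t=1.4800
    y: enter (2,5) at t=1.8475
    y: enter (2,6) at t=3.0022
    x: enter (3,6) at t=3.4800
    y: enter (3,7) at t=4.1569
    y: enter (3,8) at t=5.3116 ← occupied
  → r_4 = 5.3116

ranges = [0.3002, 0.4619, 0.8000, 5.3116]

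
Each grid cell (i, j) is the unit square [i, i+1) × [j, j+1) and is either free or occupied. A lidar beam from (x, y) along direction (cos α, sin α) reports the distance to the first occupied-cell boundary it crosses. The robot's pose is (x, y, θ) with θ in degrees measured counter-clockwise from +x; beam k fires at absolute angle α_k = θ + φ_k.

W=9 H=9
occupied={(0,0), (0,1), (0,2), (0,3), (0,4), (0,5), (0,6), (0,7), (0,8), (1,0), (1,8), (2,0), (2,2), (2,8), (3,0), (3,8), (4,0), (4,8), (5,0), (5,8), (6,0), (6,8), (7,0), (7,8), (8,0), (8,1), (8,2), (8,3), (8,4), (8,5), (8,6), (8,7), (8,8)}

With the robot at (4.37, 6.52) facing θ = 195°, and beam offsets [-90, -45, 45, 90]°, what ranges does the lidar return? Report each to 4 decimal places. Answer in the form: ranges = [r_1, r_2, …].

ranges = [1.5322, 2.9600, 4.0645, 5.7147]

beam 1: φ=-90°, α=105°
  dir = (cos 105°, sin 105°) = (-0.2588, 0.9659); from cell (4,6)
  next x-line at t=1.4296, next y-line at t=0.4969; Δt_x=3.8637, Δt_y=1.0353
    y: enter (4,7) at t=0.4969
    x: enter (3,7) at t=1.4296
    y: enter (3,8) at t=1.5322 ← occupied
  → r_1 = 1.5322
beam 2: φ=-45°, α=150°
  dir = (cos 150°, sin 150°) = (-0.8660, 0.5000); from cell (4,6)
  next x-line at t=0.4272, next y-line at t=0.9600; Δt_x=1.1547, Δt_y=2.0000
    x: enter (3,6) at t=0.4272
    y: enter (3,7) at t=0.9600
    x: enter (2,7) at t=1.5819
    x: enter (1,7) at t=2.7366
    y: enter (1,8) at t=2.9600 ← occupied
  → r_2 = 2.9600
beam 3: φ=45°, α=240°
  dir = (cos 240°, sin 240°) = (-0.5000, -0.8660); from cell (4,6)
  next x-line at t=0.7400, next y-line at t=0.6004; Δt_x=2.0000, Δt_y=1.1547
    y: enter (4,5) at t=0.6004
    x: enter (3,5) at t=0.7400
    y: enter (3,4) at t=1.7551
    x: enter (2,4) at t=2.7400
    y: enter (2,3) at t=2.9098
    y: enter (2,2) at t=4.0645 ← occupied
  → r_3 = 4.0645
beam 4: φ=90°, α=285°
  dir = (cos 285°, sin 285°) = (0.2588, -0.9659); from cell (4,6)
  next x-line at t=2.4341, next y-line at t=0.5383; Δt_x=3.8637, Δt_y=1.0353
    y: enter (4,5) at t=0.5383
    y: enter (4,4) at t=1.5736
    x: enter (5,4) at t=2.4341
    y: enter (5,3) at t=2.6089
    y: enter (5,2) at t=3.6442
    y: enter (5,1) at t=4.6794
    y: enter (5,0) at t=5.7147 ← occupied
  → r_4 = 5.7147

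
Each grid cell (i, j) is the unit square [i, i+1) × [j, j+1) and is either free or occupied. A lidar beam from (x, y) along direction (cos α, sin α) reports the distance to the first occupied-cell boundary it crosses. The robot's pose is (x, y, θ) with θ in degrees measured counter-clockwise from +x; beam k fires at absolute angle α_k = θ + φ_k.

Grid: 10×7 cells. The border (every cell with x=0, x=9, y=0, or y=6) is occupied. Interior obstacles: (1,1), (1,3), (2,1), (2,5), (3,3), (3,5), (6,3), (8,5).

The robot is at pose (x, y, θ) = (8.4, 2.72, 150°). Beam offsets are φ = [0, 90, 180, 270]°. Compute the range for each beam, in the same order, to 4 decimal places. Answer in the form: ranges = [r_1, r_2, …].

ranges = [1.6166, 1.9861, 0.6928, 1.2000]

beam 1: φ=0°, α=150°
  dir = (cos 150°, sin 150°) = (-0.8660, 0.5000); from cell (8,2)
  next x-line at t=0.4619, next y-line at t=0.5600; Δt_x=1.1547, Δt_y=2.0000
    x: enter (7,2) at t=0.4619
    y: enter (7,3) at t=0.5600
    x: enter (6,3) at t=1.6166 ← occupied
  → r_1 = 1.6166
beam 2: φ=90°, α=240°
  dir = (cos 240°, sin 240°) = (-0.5000, -0.8660); from cell (8,2)
  next x-line at t=0.8000, next y-line at t=0.8314; Δt_x=2.0000, Δt_y=1.1547
    x: enter (7,2) at t=0.8000
    y: enter (7,1) at t=0.8314
    y: enter (7,0) at t=1.9861 ← occupied
  → r_2 = 1.9861
beam 3: φ=180°, α=330°
  dir = (cos 330°, sin 330°) = (0.8660, -0.5000); from cell (8,2)
  next x-line at t=0.6928, next y-line at t=1.4400; Δt_x=1.1547, Δt_y=2.0000
    x: enter (9,2) at t=0.6928 ← occupied
  → r_3 = 0.6928
beam 4: φ=270°, α=60°
  dir = (cos 60°, sin 60°) = (0.5000, 0.8660); from cell (8,2)
  next x-line at t=1.2000, next y-line at t=0.3233; Δt_x=2.0000, Δt_y=1.1547
    y: enter (8,3) at t=0.3233
    x: enter (9,3) at t=1.2000 ← occupied
  → r_4 = 1.2000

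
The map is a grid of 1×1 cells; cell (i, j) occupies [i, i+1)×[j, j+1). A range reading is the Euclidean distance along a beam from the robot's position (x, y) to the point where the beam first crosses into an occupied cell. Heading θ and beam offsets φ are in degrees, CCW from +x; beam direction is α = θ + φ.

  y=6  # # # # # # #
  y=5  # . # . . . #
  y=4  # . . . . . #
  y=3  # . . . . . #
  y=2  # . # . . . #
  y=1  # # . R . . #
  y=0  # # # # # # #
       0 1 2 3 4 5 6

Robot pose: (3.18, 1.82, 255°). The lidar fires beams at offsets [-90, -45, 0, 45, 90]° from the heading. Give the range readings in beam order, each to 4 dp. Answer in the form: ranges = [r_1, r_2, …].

ranges = [0.6955, 1.3625, 0.8489, 0.9469, 2.9195]

beam 1: φ=-90°, α=165°
  direction (-0.9659, 0.2588); cell (3,1); t to first gridline: x 0.1863, y 0.6955 (then +1.0353 / +3.8637)
    (2,1) via x @ 0.1863
    (2,2) via y @ 0.6955  # hit
  → r_1 = 0.6955
beam 2: φ=-45°, α=210°
  direction (-0.8660, -0.5000); cell (3,1); t to first gridline: x 0.2078, y 1.6400 (then +1.1547 / +2.0000)
    (2,1) via x @ 0.2078
    (1,1) via x @ 1.3625  # hit
  → r_2 = 1.3625
beam 3: φ=0°, α=255°
  direction (-0.2588, -0.9659); cell (3,1); t to first gridline: x 0.6955, y 0.8489 (then +3.8637 / +1.0353)
    (2,1) via x @ 0.6955
    (2,0) via y @ 0.8489  # hit
  → r_3 = 0.8489
beam 4: φ=45°, α=300°
  direction (0.5000, -0.8660); cell (3,1); t to first gridline: x 1.6400, y 0.9469 (then +2.0000 / +1.1547)
    (3,0) via y @ 0.9469  # hit
  → r_4 = 0.9469
beam 5: φ=90°, α=345°
  direction (0.9659, -0.2588); cell (3,1); t to first gridline: x 0.8489, y 3.1682 (then +1.0353 / +3.8637)
    (4,1) via x @ 0.8489
    (5,1) via x @ 1.8842
    (6,1) via x @ 2.9195  # hit
  → r_5 = 2.9195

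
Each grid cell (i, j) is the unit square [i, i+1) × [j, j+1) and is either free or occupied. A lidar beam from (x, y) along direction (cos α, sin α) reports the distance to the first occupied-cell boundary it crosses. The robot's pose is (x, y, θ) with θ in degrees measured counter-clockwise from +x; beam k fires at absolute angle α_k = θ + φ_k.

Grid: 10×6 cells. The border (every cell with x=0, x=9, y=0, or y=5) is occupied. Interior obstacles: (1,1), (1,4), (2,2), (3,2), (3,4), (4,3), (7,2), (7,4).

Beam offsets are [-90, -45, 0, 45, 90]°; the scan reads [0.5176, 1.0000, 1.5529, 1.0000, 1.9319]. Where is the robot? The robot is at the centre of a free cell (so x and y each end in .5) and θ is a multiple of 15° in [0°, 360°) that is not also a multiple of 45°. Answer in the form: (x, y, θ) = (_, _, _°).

Candidates: 24 free-cell centres × 16 headings = 384 poses. Raycast each; keep the one whose scan matches to 4 dp.
  (5.5, 2.5, 30°): beam 1 = 1.7321 ≠ 0.5176 ✗
  (6.5, 4.5, 255°): beam 1 = 1.9319 ≠ 0.5176 ✗
  (4.5, 1.5, 255°): beam 1 = 1.9319 ≠ 0.5176 ✗
  …
  (1.5, 3.5, 285°): r_1=0.5176, r_2=1.0000, r_3=1.5529, r_4=1.0000, r_5=1.9319 — all match ✓
Only this pose fits every beam.

(x, y, θ) = (1.5, 3.5, 285°)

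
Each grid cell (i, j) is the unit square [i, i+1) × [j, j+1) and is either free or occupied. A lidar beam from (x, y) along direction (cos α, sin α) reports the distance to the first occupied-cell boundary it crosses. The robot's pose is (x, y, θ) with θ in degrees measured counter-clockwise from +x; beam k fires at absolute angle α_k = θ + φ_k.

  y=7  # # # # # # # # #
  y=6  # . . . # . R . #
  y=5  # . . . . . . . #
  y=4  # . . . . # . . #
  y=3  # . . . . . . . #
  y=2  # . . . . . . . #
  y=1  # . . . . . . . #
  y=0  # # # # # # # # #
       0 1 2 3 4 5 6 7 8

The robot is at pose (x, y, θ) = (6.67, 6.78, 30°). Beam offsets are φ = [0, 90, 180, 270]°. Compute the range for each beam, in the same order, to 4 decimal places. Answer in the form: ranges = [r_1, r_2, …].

beam 1: φ=0°, α=30°
  cosα=0.8660 sinα=0.5000 | (6,6) | tMaxX 0.3811 tMaxY 0.4400 | tΔX 1.1547 tΔY 2.0000
    t=0.3811 [x] (7,6)
    t=0.4400 [y] (7,7) — stop
  → r_1 = 0.4400
beam 2: φ=90°, α=120°
  cosα=-0.5000 sinα=0.8660 | (6,6) | tMaxX 1.3400 tMaxY 0.2540 | tΔX 2.0000 tΔY 1.1547
    t=0.2540 [y] (6,7) — stop
  → r_2 = 0.2540
beam 3: φ=180°, α=210°
  cosα=-0.8660 sinα=-0.5000 | (6,6) | tMaxX 0.7736 tMaxY 1.5600 | tΔX 1.1547 tΔY 2.0000
    t=0.7736 [x] (5,6)
    t=1.5600 [y] (5,5)
    t=1.9283 [x] (4,5)
    t=3.0831 [x] (3,5)
    t=3.5600 [y] (3,4)
    t=4.2378 [x] (2,4)
    t=5.3925 [x] (1,4)
    t=5.5600 [y] (1,3)
    t=6.5472 [x] (0,3) — stop
  → r_3 = 6.5472
beam 4: φ=270°, α=300°
  cosα=0.5000 sinα=-0.8660 | (6,6) | tMaxX 0.6600 tMaxY 0.9007 | tΔX 2.0000 tΔY 1.1547
    t=0.6600 [x] (7,6)
    t=0.9007 [y] (7,5)
    t=2.0554 [y] (7,4)
    t=2.6600 [x] (8,4) — stop
  → r_4 = 2.6600

ranges = [0.4400, 0.2540, 6.5472, 2.6600]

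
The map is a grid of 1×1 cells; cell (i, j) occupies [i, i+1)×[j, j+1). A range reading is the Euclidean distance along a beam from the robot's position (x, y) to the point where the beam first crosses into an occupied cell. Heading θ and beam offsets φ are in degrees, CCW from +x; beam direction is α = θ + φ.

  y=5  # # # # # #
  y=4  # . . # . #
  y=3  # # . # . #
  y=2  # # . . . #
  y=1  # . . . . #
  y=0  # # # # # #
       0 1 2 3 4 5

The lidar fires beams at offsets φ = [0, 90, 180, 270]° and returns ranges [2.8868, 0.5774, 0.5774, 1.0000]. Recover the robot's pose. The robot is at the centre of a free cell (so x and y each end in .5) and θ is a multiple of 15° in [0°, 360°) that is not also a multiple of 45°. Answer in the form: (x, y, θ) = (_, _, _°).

(x, y, θ) = (4.5, 1.5, 150°)

The pose lattice has 12·16 = 192 candidates. Test each by forward raycasting.
  (2.5, 1.5, 240°): beam 1 = 0.5774 ≠ 2.8868 ✗
  (4.5, 1.5, 15°): beam 1 = 0.5176 ≠ 2.8868 ✗
  (4.5, 1.5, 120°): beam 1 = 1.7321 ≠ 2.8868 ✗
  (4.5, 1.5, 330°): beam 1 = 0.5774 ≠ 2.8868 ✗
  …
  (4.5, 1.5, 150°): r_1=2.8868, r_2=0.5774, r_3=0.5774, r_4=1.0000 — all match ✓
Only this pose fits every beam.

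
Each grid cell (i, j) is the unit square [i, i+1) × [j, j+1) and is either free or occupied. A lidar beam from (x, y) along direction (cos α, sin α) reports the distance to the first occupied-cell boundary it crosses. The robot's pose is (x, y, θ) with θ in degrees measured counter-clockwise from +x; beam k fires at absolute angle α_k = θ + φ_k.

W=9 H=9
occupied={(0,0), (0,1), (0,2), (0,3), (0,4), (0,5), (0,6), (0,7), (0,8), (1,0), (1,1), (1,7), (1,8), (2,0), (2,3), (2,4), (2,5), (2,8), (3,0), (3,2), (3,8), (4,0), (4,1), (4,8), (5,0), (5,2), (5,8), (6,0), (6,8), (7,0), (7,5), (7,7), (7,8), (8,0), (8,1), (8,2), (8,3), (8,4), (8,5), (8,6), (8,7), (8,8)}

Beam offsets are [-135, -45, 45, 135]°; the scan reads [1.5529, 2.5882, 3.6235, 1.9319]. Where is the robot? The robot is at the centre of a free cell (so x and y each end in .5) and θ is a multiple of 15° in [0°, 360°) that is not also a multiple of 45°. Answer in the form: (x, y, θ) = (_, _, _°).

(x, y, θ) = (6.5, 4.5, 120°)

The pose lattice has 39·16 = 624 candidates. Test each by forward raycasting.
  (1.5, 3.5, 210°): beam 1 = 1.9319 ≠ 1.5529 ✗
  (5.5, 5.5, 120°): beam 3 = 4.6587 ≠ 3.6235 ✗
  (5.5, 7.5, 30°): beam 1 = 5.6940 ≠ 1.5529 ✗
  (7.5, 1.5, 60°): beam 1 = 0.5176 ≠ 1.5529 ✗
  …
  (6.5, 4.5, 120°): r_1=1.5529, r_2=2.5882, r_3=3.6235, r_4=1.9319 — all match ✓
No second candidate reproduces the full scan.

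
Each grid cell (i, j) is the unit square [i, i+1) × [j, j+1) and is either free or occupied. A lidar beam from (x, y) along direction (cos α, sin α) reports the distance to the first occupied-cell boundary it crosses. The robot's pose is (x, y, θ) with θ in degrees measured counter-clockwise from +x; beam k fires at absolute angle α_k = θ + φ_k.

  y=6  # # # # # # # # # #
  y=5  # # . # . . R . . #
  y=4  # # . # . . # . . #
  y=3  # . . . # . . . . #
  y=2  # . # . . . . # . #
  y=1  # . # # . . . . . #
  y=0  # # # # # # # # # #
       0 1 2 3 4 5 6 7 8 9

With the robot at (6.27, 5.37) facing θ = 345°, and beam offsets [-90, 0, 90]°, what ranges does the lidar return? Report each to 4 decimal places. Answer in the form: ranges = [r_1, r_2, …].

beam 1: φ=-90°, α=255°
  direction (-0.2588, -0.9659); cell (6,5); t to first gridline: x 1.0432, y 0.3831 (then +3.8637 / +1.0353)
    (6,4) via y @ 0.3831  # hit
  → r_1 = 0.3831
beam 2: φ=0°, α=345°
  direction (0.9659, -0.2588); cell (6,5); t to first gridline: x 0.7558, y 1.4296 (then +1.0353 / +3.8637)
    (7,5) via x @ 0.7558
    (7,4) via y @ 1.4296
    (8,4) via x @ 1.7910
    (9,4) via x @ 2.8263  # hit
  → r_2 = 2.8263
beam 3: φ=90°, α=75°
  direction (0.2588, 0.9659); cell (6,5); t to first gridline: x 2.8205, y 0.6522 (then +3.8637 / +1.0353)
    (6,6) via y @ 0.6522  # hit
  → r_3 = 0.6522

ranges = [0.3831, 2.8263, 0.6522]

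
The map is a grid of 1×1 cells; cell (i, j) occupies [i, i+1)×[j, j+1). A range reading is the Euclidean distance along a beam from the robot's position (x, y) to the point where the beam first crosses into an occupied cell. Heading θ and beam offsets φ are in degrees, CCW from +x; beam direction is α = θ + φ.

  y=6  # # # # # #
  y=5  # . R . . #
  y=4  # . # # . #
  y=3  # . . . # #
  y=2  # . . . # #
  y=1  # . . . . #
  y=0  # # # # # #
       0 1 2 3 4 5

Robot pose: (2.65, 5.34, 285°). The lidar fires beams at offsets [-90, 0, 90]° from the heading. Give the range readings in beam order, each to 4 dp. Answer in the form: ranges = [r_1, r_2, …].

ranges = [1.7082, 0.3520, 2.4329]

beam 1: φ=-90°, α=195°
  direction (-0.9659, -0.2588); cell (2,5); t to first gridline: x 0.6729, y 1.3137 (then +1.0353 / +3.8637)
    (1,5) via x @ 0.6729
    (1,4) via y @ 1.3137
    (0,4) via x @ 1.7082  # hit
  → r_1 = 1.7082
beam 2: φ=0°, α=285°
  direction (0.2588, -0.9659); cell (2,5); t to first gridline: x 1.3523, y 0.3520 (then +3.8637 / +1.0353)
    (2,4) via y @ 0.3520  # hit
  → r_2 = 0.3520
beam 3: φ=90°, α=15°
  direction (0.9659, 0.2588); cell (2,5); t to first gridline: x 0.3623, y 2.5500 (then +1.0353 / +3.8637)
    (3,5) via x @ 0.3623
    (4,5) via x @ 1.3976
    (5,5) via x @ 2.4329  # hit
  → r_3 = 2.4329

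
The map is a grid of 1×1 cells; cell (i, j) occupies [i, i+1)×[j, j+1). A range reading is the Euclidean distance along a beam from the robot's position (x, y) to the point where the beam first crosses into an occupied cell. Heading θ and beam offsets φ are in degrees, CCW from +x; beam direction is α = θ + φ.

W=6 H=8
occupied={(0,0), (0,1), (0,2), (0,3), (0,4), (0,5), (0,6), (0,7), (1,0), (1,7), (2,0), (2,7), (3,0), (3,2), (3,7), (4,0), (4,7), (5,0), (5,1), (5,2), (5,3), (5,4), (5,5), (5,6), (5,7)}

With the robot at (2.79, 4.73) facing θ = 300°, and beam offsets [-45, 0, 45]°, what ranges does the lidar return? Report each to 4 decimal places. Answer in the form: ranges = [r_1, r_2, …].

beam 1: φ=-45°, α=255°
  direction (-0.2588, -0.9659); cell (2,4); t to first gridline: x 3.0523, y 0.7558 (then +3.8637 / +1.0353)
    (2,3) via y @ 0.7558
    (2,2) via y @ 1.7910
    (2,1) via y @ 2.8263
    (1,1) via x @ 3.0523
    (1,0) via y @ 3.8616  # hit
  → r_1 = 3.8616
beam 2: φ=0°, α=300°
  direction (0.5000, -0.8660); cell (2,4); t to first gridline: x 0.4200, y 0.8429 (then +2.0000 / +1.1547)
    (3,4) via x @ 0.4200
    (3,3) via y @ 0.8429
    (3,2) via y @ 1.9976  # hit
  → r_2 = 1.9976
beam 3: φ=45°, α=345°
  direction (0.9659, -0.2588); cell (2,4); t to first gridline: x 0.2174, y 2.8205 (then +1.0353 / +3.8637)
    (3,4) via x @ 0.2174
    (4,4) via x @ 1.2527
    (5,4) via x @ 2.2880  # hit
  → r_3 = 2.2880

ranges = [3.8616, 1.9976, 2.2880]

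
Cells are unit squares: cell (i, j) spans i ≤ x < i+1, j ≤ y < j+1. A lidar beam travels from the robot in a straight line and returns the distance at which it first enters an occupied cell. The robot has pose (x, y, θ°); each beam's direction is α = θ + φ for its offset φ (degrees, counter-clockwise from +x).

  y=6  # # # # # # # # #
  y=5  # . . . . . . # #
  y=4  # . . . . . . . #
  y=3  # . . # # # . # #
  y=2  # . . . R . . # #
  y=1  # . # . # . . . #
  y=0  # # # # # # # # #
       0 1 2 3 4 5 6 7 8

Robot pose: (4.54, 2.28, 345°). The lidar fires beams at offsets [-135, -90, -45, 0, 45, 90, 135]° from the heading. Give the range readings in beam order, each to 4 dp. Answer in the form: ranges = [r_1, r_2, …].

ranges = [0.5600, 0.2899, 0.3233, 3.5821, 1.4400, 0.7454, 0.8314]

beam 1: φ=-135°, α=210°
  direction (-0.8660, -0.5000); cell (4,2); t to first gridline: x 0.6235, y 0.5600 (then +1.1547 / +2.0000)
    (4,1) via y @ 0.5600  # hit
  → r_1 = 0.5600
beam 2: φ=-90°, α=255°
  direction (-0.2588, -0.9659); cell (4,2); t to first gridline: x 2.0864, y 0.2899 (then +3.8637 / +1.0353)
    (4,1) via y @ 0.2899  # hit
  → r_2 = 0.2899
beam 3: φ=-45°, α=300°
  direction (0.5000, -0.8660); cell (4,2); t to first gridline: x 0.9200, y 0.3233 (then +2.0000 / +1.1547)
    (4,1) via y @ 0.3233  # hit
  → r_3 = 0.3233
beam 4: φ=0°, α=345°
  direction (0.9659, -0.2588); cell (4,2); t to first gridline: x 0.4762, y 1.0818 (then +1.0353 / +3.8637)
    (5,2) via x @ 0.4762
    (5,1) via y @ 1.0818
    (6,1) via x @ 1.5115
    (7,1) via x @ 2.5468
    (8,1) via x @ 3.5821  # hit
  → r_4 = 3.5821
beam 5: φ=45°, α=30°
  direction (0.8660, 0.5000); cell (4,2); t to first gridline: x 0.5312, y 1.4400 (then +1.1547 / +2.0000)
    (5,2) via x @ 0.5312
    (5,3) via y @ 1.4400  # hit
  → r_5 = 1.4400
beam 6: φ=90°, α=75°
  direction (0.2588, 0.9659); cell (4,2); t to first gridline: x 1.7773, y 0.7454 (then +3.8637 / +1.0353)
    (4,3) via y @ 0.7454  # hit
  → r_6 = 0.7454
beam 7: φ=135°, α=120°
  direction (-0.5000, 0.8660); cell (4,2); t to first gridline: x 1.0800, y 0.8314 (then +2.0000 / +1.1547)
    (4,3) via y @ 0.8314  # hit
  → r_7 = 0.8314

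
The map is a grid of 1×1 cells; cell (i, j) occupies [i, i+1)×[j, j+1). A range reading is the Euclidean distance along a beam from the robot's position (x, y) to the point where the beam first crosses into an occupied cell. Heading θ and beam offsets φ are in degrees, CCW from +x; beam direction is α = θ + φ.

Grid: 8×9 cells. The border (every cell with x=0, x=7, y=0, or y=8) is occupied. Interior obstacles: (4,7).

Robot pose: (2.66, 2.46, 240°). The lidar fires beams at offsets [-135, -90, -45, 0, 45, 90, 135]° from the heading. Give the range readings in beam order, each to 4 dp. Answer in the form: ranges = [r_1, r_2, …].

ranges = [5.7354, 1.9168, 1.7186, 1.6859, 1.5115, 2.9200, 4.4931]

beam 1: φ=-135°, α=105°
  direction (-0.2588, 0.9659); cell (2,2); t to first gridline: x 2.5500, y 0.5590 (then +3.8637 / +1.0353)
    (2,3) via y @ 0.5590
    (2,4) via y @ 1.5943
    (1,4) via x @ 2.5500
    (1,5) via y @ 2.6296
    (1,6) via y @ 3.6649
    (1,7) via y @ 4.7002
    (1,8) via y @ 5.7354  # hit
  → r_1 = 5.7354
beam 2: φ=-90°, α=150°
  direction (-0.8660, 0.5000); cell (2,2); t to first gridline: x 0.7621, y 1.0800 (then +1.1547 / +2.0000)
    (1,2) via x @ 0.7621
    (1,3) via y @ 1.0800
    (0,3) via x @ 1.9168  # hit
  → r_2 = 1.9168
beam 3: φ=-45°, α=195°
  direction (-0.9659, -0.2588); cell (2,2); t to first gridline: x 0.6833, y 1.7773 (then +1.0353 / +3.8637)
    (1,2) via x @ 0.6833
    (0,2) via x @ 1.7186  # hit
  → r_3 = 1.7186
beam 4: φ=0°, α=240°
  direction (-0.5000, -0.8660); cell (2,2); t to first gridline: x 1.3200, y 0.5312 (then +2.0000 / +1.1547)
    (2,1) via y @ 0.5312
    (1,1) via x @ 1.3200
    (1,0) via y @ 1.6859  # hit
  → r_4 = 1.6859
beam 5: φ=45°, α=285°
  direction (0.2588, -0.9659); cell (2,2); t to first gridline: x 1.3137, y 0.4762 (then +3.8637 / +1.0353)
    (2,1) via y @ 0.4762
    (3,1) via x @ 1.3137
    (3,0) via y @ 1.5115  # hit
  → r_5 = 1.5115
beam 6: φ=90°, α=330°
  direction (0.8660, -0.5000); cell (2,2); t to first gridline: x 0.3926, y 0.9200 (then +1.1547 / +2.0000)
    (3,2) via x @ 0.3926
    (3,1) via y @ 0.9200
    (4,1) via x @ 1.5473
    (5,1) via x @ 2.7020
    (5,0) via y @ 2.9200  # hit
  → r_6 = 2.9200
beam 7: φ=135°, α=15°
  direction (0.9659, 0.2588); cell (2,2); t to first gridline: x 0.3520, y 2.0864 (then +1.0353 / +3.8637)
    (3,2) via x @ 0.3520
    (4,2) via x @ 1.3873
    (4,3) via y @ 2.0864
    (5,3) via x @ 2.4225
    (6,3) via x @ 3.4578
    (7,3) via x @ 4.4931  # hit
  → r_7 = 4.4931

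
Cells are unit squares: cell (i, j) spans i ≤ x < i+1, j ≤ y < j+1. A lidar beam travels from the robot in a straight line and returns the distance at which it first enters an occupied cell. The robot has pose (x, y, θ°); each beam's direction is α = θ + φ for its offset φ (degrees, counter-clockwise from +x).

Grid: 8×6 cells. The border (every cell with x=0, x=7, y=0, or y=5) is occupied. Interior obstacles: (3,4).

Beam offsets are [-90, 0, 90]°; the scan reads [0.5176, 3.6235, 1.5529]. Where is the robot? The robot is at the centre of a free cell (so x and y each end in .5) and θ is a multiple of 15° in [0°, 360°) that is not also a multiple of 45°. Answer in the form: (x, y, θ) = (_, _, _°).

(x, y, θ) = (1.5, 4.5, 285°)

Enumerate (i+0.5, j+0.5, θ) over the 23 free cells and 16 admissible headings. For each, cast all 3 beams and compare to the given ranges.
  (4.5, 2.5, 30°): beam 1 = 1.7321 ≠ 0.5176 ✗
  (1.5, 1.5, 105°): beam 1 = 5.6940 ≠ 0.5176 ✗
  (6.5, 4.5, 15°): beam 1 = 1.9319 ≠ 0.5176 ✗
  (5.5, 1.5, 165°): beam 1 = 3.6235 ≠ 0.5176 ✗
  …
  (1.5, 4.5, 285°): r_1=0.5176, r_2=3.6235, r_3=1.5529 — all match ✓
Only this pose fits every beam.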